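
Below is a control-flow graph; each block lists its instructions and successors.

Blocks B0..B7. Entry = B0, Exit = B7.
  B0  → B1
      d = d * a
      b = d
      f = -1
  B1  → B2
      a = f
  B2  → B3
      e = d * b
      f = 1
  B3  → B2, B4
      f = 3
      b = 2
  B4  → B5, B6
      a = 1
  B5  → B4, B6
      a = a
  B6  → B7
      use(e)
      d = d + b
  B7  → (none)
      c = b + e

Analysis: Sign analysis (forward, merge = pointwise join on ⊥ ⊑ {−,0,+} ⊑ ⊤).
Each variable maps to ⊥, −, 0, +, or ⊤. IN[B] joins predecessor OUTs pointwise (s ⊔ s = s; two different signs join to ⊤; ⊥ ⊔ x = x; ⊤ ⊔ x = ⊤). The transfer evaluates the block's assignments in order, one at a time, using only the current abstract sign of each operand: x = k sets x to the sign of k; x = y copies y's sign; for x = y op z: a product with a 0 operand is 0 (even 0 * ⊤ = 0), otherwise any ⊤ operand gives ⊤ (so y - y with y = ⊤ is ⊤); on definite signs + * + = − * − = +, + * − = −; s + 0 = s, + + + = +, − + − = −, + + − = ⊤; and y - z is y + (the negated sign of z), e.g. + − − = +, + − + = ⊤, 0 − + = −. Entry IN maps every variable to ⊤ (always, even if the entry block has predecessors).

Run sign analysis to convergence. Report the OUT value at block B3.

Answer: {a: -, b: +, c: ⊤, d: ⊤, e: ⊤, f: +}

Working:
Fixpoint table:
  B0:   IN=(all ⊤)   OUT={f:-; rest ⊤}
  B1:   IN={f:-; rest ⊤}   OUT={a:-, f:-; rest ⊤}
  B2:   IN={a:-; rest ⊤}   OUT={a:-, f:+; rest ⊤}
  B3:   IN={a:-, f:+; rest ⊤}   OUT={a:-, b:+, f:+; rest ⊤}
  B4:   IN={b:+, f:+; rest ⊤}   OUT={a:+, b:+, f:+; rest ⊤}
  B5:   IN={a:+, b:+, f:+; rest ⊤}   OUT={a:+, b:+, f:+; rest ⊤}
  B6:   IN={a:+, b:+, f:+; rest ⊤}   OUT={a:+, b:+, f:+; rest ⊤}
  B7:   IN={a:+, b:+, f:+; rest ⊤}   OUT={a:+, b:+, f:+; rest ⊤}

Merge at B3: IN[B3] = OUT[B2] = {a: -, b: ⊤, c: ⊤, d: ⊤, e: ⊤, f: +}
Applying B3's transfer function to that IN value gives OUT[B3] (row B3 above).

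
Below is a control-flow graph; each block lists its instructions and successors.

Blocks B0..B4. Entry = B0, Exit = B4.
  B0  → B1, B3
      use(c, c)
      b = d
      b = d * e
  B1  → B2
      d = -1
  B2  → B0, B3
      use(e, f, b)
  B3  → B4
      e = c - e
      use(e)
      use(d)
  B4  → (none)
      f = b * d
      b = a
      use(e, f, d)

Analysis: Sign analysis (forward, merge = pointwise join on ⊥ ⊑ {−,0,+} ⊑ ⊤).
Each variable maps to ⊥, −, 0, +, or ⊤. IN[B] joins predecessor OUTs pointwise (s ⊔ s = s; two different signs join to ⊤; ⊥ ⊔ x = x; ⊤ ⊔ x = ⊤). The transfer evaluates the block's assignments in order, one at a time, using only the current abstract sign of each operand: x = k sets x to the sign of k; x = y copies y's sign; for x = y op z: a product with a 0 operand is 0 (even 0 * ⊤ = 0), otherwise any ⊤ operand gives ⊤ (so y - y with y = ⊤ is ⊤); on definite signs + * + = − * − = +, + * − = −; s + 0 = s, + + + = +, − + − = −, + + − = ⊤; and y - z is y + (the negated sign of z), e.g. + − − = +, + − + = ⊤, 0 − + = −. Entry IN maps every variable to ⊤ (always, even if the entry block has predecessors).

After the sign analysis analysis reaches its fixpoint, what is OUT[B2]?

Per-block solution:
  B0:  IN=(all ⊤)  OUT=(all ⊤)
  B1:  IN=(all ⊤)  OUT={d:-; rest ⊤}
  B2:  IN={d:-; rest ⊤}  OUT={d:-; rest ⊤}
  B3:  IN=(all ⊤)  OUT=(all ⊤)
  B4:  IN=(all ⊤)  OUT=(all ⊤)

Merge at B2: IN[B2] = OUT[B1] = {a: ⊤, b: ⊤, c: ⊤, d: -, e: ⊤, f: ⊤}
Applying B2's transfer function to that IN value gives OUT[B2] (row B2 above).

Answer: {a: ⊤, b: ⊤, c: ⊤, d: -, e: ⊤, f: ⊤}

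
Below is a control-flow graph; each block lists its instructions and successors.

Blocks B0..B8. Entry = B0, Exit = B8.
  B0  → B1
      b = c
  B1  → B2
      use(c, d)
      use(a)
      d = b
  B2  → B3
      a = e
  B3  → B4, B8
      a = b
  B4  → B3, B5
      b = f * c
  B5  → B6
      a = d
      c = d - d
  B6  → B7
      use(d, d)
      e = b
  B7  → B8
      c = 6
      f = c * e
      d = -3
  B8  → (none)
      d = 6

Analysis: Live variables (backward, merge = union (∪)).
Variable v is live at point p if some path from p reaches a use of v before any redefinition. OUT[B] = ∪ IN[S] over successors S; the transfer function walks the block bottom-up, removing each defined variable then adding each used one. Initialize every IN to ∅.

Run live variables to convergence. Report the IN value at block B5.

Answer: {b, d}

Derivation:
Fixpoint table:
  B0: | IN={a, c, d, e, f} | OUT={a, b, c, d, e, f}
  B1: | IN={a, b, c, d, e, f} | OUT={b, c, d, e, f}
  B2: | IN={b, c, d, e, f} | OUT={b, c, d, f}
  B3: | IN={b, c, d, f} | OUT={c, d, f}
  B4: | IN={c, d, f} | OUT={b, c, d, f}
  B5: | IN={b, d} | OUT={b, d}
  B6: | IN={b, d} | OUT={e}
  B7: | IN={e} | OUT={}
  B8: | IN={} | OUT={}

Merge at B5: OUT[B5] = IN[B6] = {b, d}
Applying B5's transfer function to that OUT value gives IN[B5] (row B5 above).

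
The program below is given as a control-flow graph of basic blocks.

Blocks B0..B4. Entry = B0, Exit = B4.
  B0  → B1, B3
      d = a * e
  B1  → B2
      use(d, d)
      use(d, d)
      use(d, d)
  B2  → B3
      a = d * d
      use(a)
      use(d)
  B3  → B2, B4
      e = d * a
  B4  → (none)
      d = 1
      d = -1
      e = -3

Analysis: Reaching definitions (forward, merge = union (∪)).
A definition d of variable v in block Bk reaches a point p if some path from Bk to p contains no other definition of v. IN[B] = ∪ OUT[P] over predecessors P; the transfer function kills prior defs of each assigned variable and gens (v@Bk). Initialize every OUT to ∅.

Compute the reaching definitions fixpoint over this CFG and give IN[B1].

Fixpoint table:
  B0: | IN={} | OUT={d@B0}
  B1: | IN={d@B0} | OUT={d@B0}
  B2: | IN={a@B2, d@B0, e@B3} | OUT={a@B2, d@B0, e@B3}
  B3: | IN={a@B2, d@B0, e@B3} | OUT={a@B2, d@B0, e@B3}
  B4: | IN={a@B2, d@B0, e@B3} | OUT={a@B2, d@B4, e@B4}

Merge at B1: IN[B1] = OUT[B0] = {d@B0}

Answer: {d@B0}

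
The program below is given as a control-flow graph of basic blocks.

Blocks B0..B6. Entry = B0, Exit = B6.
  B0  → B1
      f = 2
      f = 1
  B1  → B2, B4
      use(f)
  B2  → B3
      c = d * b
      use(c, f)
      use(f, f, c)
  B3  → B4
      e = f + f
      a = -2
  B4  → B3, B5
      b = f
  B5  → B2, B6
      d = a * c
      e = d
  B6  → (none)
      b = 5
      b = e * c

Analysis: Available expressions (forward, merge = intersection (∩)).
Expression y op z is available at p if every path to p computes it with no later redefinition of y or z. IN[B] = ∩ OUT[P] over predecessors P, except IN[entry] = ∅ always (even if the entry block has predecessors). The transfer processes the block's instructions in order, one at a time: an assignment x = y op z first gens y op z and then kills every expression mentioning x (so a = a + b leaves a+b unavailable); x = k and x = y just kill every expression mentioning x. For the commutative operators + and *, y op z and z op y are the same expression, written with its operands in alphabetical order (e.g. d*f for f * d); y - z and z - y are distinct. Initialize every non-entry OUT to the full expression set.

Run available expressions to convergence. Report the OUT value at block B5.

Per-block solution:
  B0:  IN={}  OUT={}
  B1:  IN={}  OUT={}
  B2:  IN={}  OUT={b*d}
  B3:  IN={}  OUT={f+f}
  B4:  IN={}  OUT={}
  B5:  IN={}  OUT={a*c}
  B6:  IN={a*c}  OUT={a*c, c*e}

Merge at B5: IN[B5] = OUT[B4] = {}
Applying B5's transfer function to that IN value gives OUT[B5] (row B5 above).

Answer: {a*c}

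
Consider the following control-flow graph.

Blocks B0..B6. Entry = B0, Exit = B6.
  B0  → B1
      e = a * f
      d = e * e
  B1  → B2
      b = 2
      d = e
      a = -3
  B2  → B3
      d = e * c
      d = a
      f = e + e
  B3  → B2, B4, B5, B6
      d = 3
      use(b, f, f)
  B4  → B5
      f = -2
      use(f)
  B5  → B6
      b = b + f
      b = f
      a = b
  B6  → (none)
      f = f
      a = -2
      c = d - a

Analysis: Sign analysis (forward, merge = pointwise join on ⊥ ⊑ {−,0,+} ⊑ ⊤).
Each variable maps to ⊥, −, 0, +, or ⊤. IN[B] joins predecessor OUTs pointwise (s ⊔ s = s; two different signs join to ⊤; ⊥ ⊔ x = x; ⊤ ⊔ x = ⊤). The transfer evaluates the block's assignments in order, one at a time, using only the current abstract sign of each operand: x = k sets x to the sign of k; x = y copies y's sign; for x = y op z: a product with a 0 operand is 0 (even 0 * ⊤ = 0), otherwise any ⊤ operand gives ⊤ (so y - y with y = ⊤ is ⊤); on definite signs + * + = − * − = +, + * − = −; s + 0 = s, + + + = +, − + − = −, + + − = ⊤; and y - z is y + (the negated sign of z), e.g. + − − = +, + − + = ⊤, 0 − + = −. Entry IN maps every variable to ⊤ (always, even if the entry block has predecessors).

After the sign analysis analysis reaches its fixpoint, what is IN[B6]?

Answer: {a: ⊤, b: ⊤, c: ⊤, d: +, e: ⊤, f: ⊤}

Trace:
Converged values:
  B0: | IN=(all ⊤) | OUT=(all ⊤)
  B1: | IN=(all ⊤) | OUT={a:-, b:+; rest ⊤}
  B2: | IN={a:-, b:+; rest ⊤} | OUT={a:-, b:+, d:-; rest ⊤}
  B3: | IN={a:-, b:+, d:-; rest ⊤} | OUT={a:-, b:+, d:+; rest ⊤}
  B4: | IN={a:-, b:+, d:+; rest ⊤} | OUT={a:-, b:+, d:+, f:-; rest ⊤}
  B5: | IN={a:-, b:+, d:+; rest ⊤} | OUT={d:+; rest ⊤}
  B6: | IN={d:+; rest ⊤} | OUT={a:-, c:+, d:+; rest ⊤}

Merge at B6: IN[B6] = OUT[B3] ⊔ OUT[B5] = {a: ⊤, b: ⊤, c: ⊤, d: +, e: ⊤, f: ⊤}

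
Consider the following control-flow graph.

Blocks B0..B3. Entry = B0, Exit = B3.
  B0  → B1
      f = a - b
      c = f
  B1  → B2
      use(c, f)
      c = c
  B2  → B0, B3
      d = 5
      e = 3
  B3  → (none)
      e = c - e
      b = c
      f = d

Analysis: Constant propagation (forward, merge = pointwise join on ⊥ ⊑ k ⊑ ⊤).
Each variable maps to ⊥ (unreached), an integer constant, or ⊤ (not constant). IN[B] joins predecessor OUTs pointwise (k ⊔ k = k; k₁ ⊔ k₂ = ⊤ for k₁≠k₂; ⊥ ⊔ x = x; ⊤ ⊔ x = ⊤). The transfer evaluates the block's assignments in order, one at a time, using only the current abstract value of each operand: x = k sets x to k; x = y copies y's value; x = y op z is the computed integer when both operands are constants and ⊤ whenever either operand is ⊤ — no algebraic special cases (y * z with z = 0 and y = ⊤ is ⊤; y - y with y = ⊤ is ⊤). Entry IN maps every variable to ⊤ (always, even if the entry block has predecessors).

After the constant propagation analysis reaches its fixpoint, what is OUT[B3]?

Answer: {a: ⊤, b: ⊤, c: ⊤, d: 5, e: ⊤, f: 5}

Trace:
Converged values:
  B0:  IN=(all ⊤)  OUT=(all ⊤)
  B1:  IN=(all ⊤)  OUT=(all ⊤)
  B2:  IN=(all ⊤)  OUT={d:5, e:3; rest ⊤}
  B3:  IN={d:5, e:3; rest ⊤}  OUT={d:5, f:5; rest ⊤}

Merge at B3: IN[B3] = OUT[B2] = {a: ⊤, b: ⊤, c: ⊤, d: 5, e: 3, f: ⊤}
Applying B3's transfer function to that IN value gives OUT[B3] (row B3 above).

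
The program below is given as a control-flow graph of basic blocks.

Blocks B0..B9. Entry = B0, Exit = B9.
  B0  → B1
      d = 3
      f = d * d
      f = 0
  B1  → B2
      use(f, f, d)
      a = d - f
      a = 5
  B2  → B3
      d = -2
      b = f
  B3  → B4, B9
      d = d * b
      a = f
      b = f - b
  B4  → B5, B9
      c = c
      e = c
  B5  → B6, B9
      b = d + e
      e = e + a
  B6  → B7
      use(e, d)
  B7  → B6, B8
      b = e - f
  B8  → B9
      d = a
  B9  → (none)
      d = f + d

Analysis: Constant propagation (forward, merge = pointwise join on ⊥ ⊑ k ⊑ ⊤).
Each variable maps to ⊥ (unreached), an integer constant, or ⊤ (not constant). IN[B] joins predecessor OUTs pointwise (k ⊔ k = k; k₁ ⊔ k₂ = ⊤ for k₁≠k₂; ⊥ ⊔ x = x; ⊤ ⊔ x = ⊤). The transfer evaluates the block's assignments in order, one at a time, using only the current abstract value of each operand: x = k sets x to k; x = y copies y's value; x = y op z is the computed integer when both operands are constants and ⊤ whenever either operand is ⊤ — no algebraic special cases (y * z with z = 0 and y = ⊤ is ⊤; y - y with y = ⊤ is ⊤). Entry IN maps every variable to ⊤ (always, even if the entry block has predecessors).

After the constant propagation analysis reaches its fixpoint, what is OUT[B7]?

Per-block solution:
  B0:   IN=(all ⊤)   OUT={d:3, f:0; rest ⊤}
  B1:   IN={d:3, f:0; rest ⊤}   OUT={a:5, d:3, f:0; rest ⊤}
  B2:   IN={a:5, d:3, f:0; rest ⊤}   OUT={a:5, b:0, d:-2, f:0; rest ⊤}
  B3:   IN={a:5, b:0, d:-2, f:0; rest ⊤}   OUT={a:0, b:0, d:0, f:0; rest ⊤}
  B4:   IN={a:0, b:0, d:0, f:0; rest ⊤}   OUT={a:0, b:0, d:0, f:0; rest ⊤}
  B5:   IN={a:0, b:0, d:0, f:0; rest ⊤}   OUT={a:0, d:0, f:0; rest ⊤}
  B6:   IN={a:0, d:0, f:0; rest ⊤}   OUT={a:0, d:0, f:0; rest ⊤}
  B7:   IN={a:0, d:0, f:0; rest ⊤}   OUT={a:0, d:0, f:0; rest ⊤}
  B8:   IN={a:0, d:0, f:0; rest ⊤}   OUT={a:0, d:0, f:0; rest ⊤}
  B9:   IN={a:0, d:0, f:0; rest ⊤}   OUT={a:0, d:0, f:0; rest ⊤}

Merge at B7: IN[B7] = OUT[B6] = {a: 0, b: ⊤, c: ⊤, d: 0, e: ⊤, f: 0}
Applying B7's transfer function to that IN value gives OUT[B7] (row B7 above).

Answer: {a: 0, b: ⊤, c: ⊤, d: 0, e: ⊤, f: 0}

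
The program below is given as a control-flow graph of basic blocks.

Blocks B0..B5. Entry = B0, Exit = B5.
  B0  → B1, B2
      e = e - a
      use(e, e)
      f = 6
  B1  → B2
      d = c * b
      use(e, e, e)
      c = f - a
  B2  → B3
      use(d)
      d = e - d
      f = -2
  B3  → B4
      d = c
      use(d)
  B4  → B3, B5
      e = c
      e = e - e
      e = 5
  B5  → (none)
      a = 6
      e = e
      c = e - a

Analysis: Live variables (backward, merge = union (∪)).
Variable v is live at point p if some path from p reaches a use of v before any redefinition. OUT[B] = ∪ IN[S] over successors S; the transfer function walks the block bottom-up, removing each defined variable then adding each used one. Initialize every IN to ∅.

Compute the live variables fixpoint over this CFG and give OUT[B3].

Answer: {c}

Working:
Fixpoint table:
  B0: | IN={a, b, c, d, e} | OUT={a, b, c, d, e, f}
  B1: | IN={a, b, c, e, f} | OUT={c, d, e}
  B2: | IN={c, d, e} | OUT={c}
  B3: | IN={c} | OUT={c}
  B4: | IN={c} | OUT={c, e}
  B5: | IN={e} | OUT={}

Merge at B3: OUT[B3] = IN[B4] = {c}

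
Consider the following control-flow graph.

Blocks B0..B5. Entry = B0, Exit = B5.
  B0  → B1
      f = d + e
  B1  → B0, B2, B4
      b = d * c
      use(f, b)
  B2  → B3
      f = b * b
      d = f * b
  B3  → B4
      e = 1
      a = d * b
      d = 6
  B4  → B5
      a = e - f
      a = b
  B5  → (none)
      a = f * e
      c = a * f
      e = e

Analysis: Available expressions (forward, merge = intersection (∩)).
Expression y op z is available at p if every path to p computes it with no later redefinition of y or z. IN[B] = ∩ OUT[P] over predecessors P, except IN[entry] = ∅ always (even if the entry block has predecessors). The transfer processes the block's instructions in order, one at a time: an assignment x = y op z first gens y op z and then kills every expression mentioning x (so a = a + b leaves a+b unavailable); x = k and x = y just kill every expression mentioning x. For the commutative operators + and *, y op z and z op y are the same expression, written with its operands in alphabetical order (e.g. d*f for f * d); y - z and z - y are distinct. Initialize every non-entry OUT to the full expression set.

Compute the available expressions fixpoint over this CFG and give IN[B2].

Per-block solution:
  B0:   IN={}   OUT={d+e}
  B1:   IN={d+e}   OUT={c*d, d+e}
  B2:   IN={c*d, d+e}   OUT={b*b, b*f}
  B3:   IN={b*b, b*f}   OUT={b*b, b*f}
  B4:   IN={}   OUT={e-f}
  B5:   IN={e-f}   OUT={a*f}

Merge at B2: IN[B2] = OUT[B1] = {c*d, d+e}

Answer: {c*d, d+e}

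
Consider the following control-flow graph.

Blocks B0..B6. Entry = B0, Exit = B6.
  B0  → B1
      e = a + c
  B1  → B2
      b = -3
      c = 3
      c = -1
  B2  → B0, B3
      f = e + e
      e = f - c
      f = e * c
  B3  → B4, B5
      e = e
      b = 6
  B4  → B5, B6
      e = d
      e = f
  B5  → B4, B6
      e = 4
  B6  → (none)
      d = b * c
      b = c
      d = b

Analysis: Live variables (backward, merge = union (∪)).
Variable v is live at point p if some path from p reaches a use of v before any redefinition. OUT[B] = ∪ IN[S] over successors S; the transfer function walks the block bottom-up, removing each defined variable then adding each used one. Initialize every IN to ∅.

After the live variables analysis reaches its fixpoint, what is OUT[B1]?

Fixpoint table:
  B0:  IN={a, c, d}  OUT={a, d, e}
  B1:  IN={a, d, e}  OUT={a, c, d, e}
  B2:  IN={a, c, d, e}  OUT={a, c, d, e, f}
  B3:  IN={c, d, e, f}  OUT={b, c, d, f}
  B4:  IN={b, c, d, f}  OUT={b, c, d, f}
  B5:  IN={b, c, d, f}  OUT={b, c, d, f}
  B6:  IN={b, c}  OUT={}

Merge at B1: OUT[B1] = IN[B2] = {a, c, d, e}

Answer: {a, c, d, e}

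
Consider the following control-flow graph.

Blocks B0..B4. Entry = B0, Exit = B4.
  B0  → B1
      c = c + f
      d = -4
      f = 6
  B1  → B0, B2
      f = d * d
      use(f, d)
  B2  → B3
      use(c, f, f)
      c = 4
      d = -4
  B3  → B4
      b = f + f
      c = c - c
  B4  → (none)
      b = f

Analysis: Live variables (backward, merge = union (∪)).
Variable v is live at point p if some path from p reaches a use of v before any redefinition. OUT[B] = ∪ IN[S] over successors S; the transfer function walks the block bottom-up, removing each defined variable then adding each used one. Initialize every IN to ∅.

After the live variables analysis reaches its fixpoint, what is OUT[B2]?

Converged values:
  B0:   IN={c, f}   OUT={c, d}
  B1:   IN={c, d}   OUT={c, f}
  B2:   IN={c, f}   OUT={c, f}
  B3:   IN={c, f}   OUT={f}
  B4:   IN={f}   OUT={}

Merge at B2: OUT[B2] = IN[B3] = {c, f}

Answer: {c, f}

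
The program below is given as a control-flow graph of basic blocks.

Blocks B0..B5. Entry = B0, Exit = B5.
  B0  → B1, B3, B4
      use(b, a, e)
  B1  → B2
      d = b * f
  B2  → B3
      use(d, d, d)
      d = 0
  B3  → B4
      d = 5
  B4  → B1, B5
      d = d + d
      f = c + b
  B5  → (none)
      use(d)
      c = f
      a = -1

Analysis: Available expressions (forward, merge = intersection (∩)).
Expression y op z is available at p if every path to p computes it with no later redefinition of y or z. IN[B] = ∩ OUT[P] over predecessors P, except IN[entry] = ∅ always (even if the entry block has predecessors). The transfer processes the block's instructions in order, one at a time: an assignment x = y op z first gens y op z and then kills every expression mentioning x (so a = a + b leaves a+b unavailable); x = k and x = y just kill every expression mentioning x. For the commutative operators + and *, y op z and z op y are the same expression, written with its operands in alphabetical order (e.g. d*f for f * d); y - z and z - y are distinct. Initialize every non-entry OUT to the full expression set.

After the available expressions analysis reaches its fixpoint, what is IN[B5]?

Answer: {b+c}

Trace:
Converged values:
  B0: | IN={} | OUT={}
  B1: | IN={} | OUT={b*f}
  B2: | IN={b*f} | OUT={b*f}
  B3: | IN={} | OUT={}
  B4: | IN={} | OUT={b+c}
  B5: | IN={b+c} | OUT={}

Merge at B5: IN[B5] = OUT[B4] = {b+c}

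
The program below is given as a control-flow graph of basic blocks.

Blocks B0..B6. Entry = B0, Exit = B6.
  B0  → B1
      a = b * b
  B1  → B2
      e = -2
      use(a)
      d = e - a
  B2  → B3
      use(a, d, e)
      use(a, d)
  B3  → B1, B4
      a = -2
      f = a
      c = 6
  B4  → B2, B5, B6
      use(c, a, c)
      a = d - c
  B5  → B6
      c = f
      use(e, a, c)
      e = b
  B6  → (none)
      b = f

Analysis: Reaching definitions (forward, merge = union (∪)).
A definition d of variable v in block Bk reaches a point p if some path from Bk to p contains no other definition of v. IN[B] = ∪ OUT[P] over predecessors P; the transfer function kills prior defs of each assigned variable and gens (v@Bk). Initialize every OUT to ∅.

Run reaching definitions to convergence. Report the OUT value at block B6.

Per-block solution:
  B0:  IN={}  OUT={a@B0}
  B1:  IN={a@B0, a@B3, c@B3, d@B1, e@B1, f@B3}  OUT={a@B0, a@B3, c@B3, d@B1, e@B1, f@B3}
  B2:  IN={a@B0, a@B3, a@B4, c@B3, d@B1, e@B1, f@B3}  OUT={a@B0, a@B3, a@B4, c@B3, d@B1, e@B1, f@B3}
  B3:  IN={a@B0, a@B3, a@B4, c@B3, d@B1, e@B1, f@B3}  OUT={a@B3, c@B3, d@B1, e@B1, f@B3}
  B4:  IN={a@B3, c@B3, d@B1, e@B1, f@B3}  OUT={a@B4, c@B3, d@B1, e@B1, f@B3}
  B5:  IN={a@B4, c@B3, d@B1, e@B1, f@B3}  OUT={a@B4, c@B5, d@B1, e@B5, f@B3}
  B6:  IN={a@B4, c@B3, c@B5, d@B1, e@B1, e@B5, f@B3}  OUT={a@B4, b@B6, c@B3, c@B5, d@B1, e@B1, e@B5, f@B3}

Merge at B6: IN[B6] = OUT[B4] ⊔ OUT[B5] = {a@B4, c@B3, c@B5, d@B1, e@B1, e@B5, f@B3}
Applying B6's transfer function to that IN value gives OUT[B6] (row B6 above).

Answer: {a@B4, b@B6, c@B3, c@B5, d@B1, e@B1, e@B5, f@B3}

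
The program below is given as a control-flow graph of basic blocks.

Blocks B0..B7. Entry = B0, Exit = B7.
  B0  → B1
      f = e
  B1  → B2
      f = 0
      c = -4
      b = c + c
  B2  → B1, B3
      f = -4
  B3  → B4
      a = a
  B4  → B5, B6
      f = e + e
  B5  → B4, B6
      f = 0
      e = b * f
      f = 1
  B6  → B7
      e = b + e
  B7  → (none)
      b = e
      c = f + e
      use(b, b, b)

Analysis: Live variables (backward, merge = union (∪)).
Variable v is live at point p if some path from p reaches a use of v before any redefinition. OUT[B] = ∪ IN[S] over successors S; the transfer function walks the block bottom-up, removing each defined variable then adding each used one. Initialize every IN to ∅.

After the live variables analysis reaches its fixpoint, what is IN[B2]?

Converged values:
  B0:  IN={a, e}  OUT={a, e}
  B1:  IN={a, e}  OUT={a, b, e}
  B2:  IN={a, b, e}  OUT={a, b, e}
  B3:  IN={a, b, e}  OUT={b, e}
  B4:  IN={b, e}  OUT={b, e, f}
  B5:  IN={b}  OUT={b, e, f}
  B6:  IN={b, e, f}  OUT={e, f}
  B7:  IN={e, f}  OUT={}

Merge at B2: OUT[B2] = IN[B1] ⊔ IN[B3] = {a, b, e}
Applying B2's transfer function to that OUT value gives IN[B2] (row B2 above).

Answer: {a, b, e}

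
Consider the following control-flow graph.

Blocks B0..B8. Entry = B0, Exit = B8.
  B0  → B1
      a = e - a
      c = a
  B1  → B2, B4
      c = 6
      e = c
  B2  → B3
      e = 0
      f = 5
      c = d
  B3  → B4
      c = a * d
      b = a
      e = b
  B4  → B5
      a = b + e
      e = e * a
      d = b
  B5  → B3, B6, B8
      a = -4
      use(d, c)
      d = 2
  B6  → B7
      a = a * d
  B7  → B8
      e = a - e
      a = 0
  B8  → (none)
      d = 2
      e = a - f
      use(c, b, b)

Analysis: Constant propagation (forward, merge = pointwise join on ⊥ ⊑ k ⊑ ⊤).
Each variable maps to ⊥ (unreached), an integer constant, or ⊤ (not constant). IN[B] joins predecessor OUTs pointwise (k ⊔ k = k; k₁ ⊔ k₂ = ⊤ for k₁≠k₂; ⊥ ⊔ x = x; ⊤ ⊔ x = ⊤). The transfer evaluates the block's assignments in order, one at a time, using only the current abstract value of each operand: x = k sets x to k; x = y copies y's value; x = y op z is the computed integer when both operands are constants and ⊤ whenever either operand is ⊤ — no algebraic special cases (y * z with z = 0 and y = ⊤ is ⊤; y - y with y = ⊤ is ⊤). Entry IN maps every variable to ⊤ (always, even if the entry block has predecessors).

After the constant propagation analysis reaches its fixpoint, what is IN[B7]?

Converged values:
  B0: | IN=(all ⊤) | OUT=(all ⊤)
  B1: | IN=(all ⊤) | OUT={c:6, e:6; rest ⊤}
  B2: | IN={c:6, e:6; rest ⊤} | OUT={e:0, f:5; rest ⊤}
  B3: | IN=(all ⊤) | OUT=(all ⊤)
  B4: | IN=(all ⊤) | OUT=(all ⊤)
  B5: | IN=(all ⊤) | OUT={a:-4, d:2; rest ⊤}
  B6: | IN={a:-4, d:2; rest ⊤} | OUT={a:-8, d:2; rest ⊤}
  B7: | IN={a:-8, d:2; rest ⊤} | OUT={a:0, d:2; rest ⊤}
  B8: | IN={d:2; rest ⊤} | OUT={d:2; rest ⊤}

Merge at B7: IN[B7] = OUT[B6] = {a: -8, b: ⊤, c: ⊤, d: 2, e: ⊤, f: ⊤}

Answer: {a: -8, b: ⊤, c: ⊤, d: 2, e: ⊤, f: ⊤}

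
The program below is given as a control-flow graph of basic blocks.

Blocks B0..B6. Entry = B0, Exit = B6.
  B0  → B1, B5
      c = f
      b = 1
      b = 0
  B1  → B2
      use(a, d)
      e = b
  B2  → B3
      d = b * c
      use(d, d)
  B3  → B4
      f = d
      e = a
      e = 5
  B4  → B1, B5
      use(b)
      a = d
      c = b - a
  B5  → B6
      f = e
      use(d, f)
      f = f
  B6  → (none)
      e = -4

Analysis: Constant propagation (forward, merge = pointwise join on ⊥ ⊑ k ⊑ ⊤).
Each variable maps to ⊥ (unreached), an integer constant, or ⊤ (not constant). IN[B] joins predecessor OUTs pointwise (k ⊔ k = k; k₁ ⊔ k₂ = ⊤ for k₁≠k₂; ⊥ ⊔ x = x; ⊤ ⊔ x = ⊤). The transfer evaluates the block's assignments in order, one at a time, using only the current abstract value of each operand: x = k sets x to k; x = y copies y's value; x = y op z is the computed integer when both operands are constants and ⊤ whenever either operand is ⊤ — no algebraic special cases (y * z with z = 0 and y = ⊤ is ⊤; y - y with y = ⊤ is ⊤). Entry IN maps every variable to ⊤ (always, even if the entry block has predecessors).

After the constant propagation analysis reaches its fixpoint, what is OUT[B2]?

Fixpoint table:
  B0: | IN=(all ⊤) | OUT={b:0; rest ⊤}
  B1: | IN={b:0; rest ⊤} | OUT={b:0, e:0; rest ⊤}
  B2: | IN={b:0, e:0; rest ⊤} | OUT={b:0, e:0; rest ⊤}
  B3: | IN={b:0, e:0; rest ⊤} | OUT={b:0, e:5; rest ⊤}
  B4: | IN={b:0, e:5; rest ⊤} | OUT={b:0, e:5; rest ⊤}
  B5: | IN={b:0; rest ⊤} | OUT={b:0; rest ⊤}
  B6: | IN={b:0; rest ⊤} | OUT={b:0, e:-4; rest ⊤}

Merge at B2: IN[B2] = OUT[B1] = {a: ⊤, b: 0, c: ⊤, d: ⊤, e: 0, f: ⊤}
Applying B2's transfer function to that IN value gives OUT[B2] (row B2 above).

Answer: {a: ⊤, b: 0, c: ⊤, d: ⊤, e: 0, f: ⊤}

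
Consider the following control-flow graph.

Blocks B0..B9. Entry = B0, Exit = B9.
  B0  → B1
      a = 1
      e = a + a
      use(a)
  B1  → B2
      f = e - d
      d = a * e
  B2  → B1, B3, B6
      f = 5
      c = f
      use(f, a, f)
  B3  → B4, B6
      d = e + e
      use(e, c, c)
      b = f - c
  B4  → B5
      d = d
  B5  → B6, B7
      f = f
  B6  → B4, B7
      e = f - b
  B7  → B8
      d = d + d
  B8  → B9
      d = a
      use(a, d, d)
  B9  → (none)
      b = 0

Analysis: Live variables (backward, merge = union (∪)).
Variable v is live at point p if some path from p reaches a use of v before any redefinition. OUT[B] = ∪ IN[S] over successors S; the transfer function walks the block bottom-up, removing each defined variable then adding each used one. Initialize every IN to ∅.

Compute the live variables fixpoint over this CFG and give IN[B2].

Per-block solution:
  B0:  IN={b, d}  OUT={a, b, d, e}
  B1:  IN={a, b, d, e}  OUT={a, b, d, e}
  B2:  IN={a, b, d, e}  OUT={a, b, c, d, e, f}
  B3:  IN={a, c, e, f}  OUT={a, b, d, f}
  B4:  IN={a, b, d, f}  OUT={a, b, d, f}
  B5:  IN={a, b, d, f}  OUT={a, b, d, f}
  B6:  IN={a, b, d, f}  OUT={a, b, d, f}
  B7:  IN={a, d}  OUT={a}
  B8:  IN={a}  OUT={}
  B9:  IN={}  OUT={}

Merge at B2: OUT[B2] = IN[B1] ⊔ IN[B3] ⊔ IN[B6] = {a, b, c, d, e, f}
Applying B2's transfer function to that OUT value gives IN[B2] (row B2 above).

Answer: {a, b, d, e}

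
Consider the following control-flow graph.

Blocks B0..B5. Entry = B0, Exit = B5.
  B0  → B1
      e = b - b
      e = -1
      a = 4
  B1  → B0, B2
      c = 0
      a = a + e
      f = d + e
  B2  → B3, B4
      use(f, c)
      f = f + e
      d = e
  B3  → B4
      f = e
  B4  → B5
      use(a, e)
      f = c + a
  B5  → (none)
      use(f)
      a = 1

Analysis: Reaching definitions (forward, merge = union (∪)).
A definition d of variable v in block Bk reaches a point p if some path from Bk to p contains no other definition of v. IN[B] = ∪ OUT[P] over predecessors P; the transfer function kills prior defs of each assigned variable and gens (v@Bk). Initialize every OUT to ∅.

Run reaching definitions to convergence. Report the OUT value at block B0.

Converged values:
  B0:  IN={a@B1, c@B1, e@B0, f@B1}  OUT={a@B0, c@B1, e@B0, f@B1}
  B1:  IN={a@B0, c@B1, e@B0, f@B1}  OUT={a@B1, c@B1, e@B0, f@B1}
  B2:  IN={a@B1, c@B1, e@B0, f@B1}  OUT={a@B1, c@B1, d@B2, e@B0, f@B2}
  B3:  IN={a@B1, c@B1, d@B2, e@B0, f@B2}  OUT={a@B1, c@B1, d@B2, e@B0, f@B3}
  B4:  IN={a@B1, c@B1, d@B2, e@B0, f@B2, f@B3}  OUT={a@B1, c@B1, d@B2, e@B0, f@B4}
  B5:  IN={a@B1, c@B1, d@B2, e@B0, f@B4}  OUT={a@B5, c@B1, d@B2, e@B0, f@B4}

Merge at B0 (entry node, so the boundary value {} is joined with the incoming edge(s)): IN[B0] = {} ⊔ OUT[B1] = {a@B1, c@B1, e@B0, f@B1}
Applying B0's transfer function to that IN value gives OUT[B0] (row B0 above).

Answer: {a@B0, c@B1, e@B0, f@B1}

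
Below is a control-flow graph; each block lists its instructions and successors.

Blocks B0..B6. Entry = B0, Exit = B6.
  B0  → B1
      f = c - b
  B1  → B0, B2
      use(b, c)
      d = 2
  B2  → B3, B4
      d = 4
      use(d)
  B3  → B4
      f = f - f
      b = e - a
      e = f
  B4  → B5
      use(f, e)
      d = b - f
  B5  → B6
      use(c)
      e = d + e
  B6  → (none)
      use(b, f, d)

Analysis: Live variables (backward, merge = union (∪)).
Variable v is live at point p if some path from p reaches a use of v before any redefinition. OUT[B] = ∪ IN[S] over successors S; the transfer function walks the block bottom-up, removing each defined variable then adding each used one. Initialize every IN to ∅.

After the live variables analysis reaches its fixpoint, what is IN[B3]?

Answer: {a, c, e, f}

Working:
Converged values:
  B0:  IN={a, b, c, e}  OUT={a, b, c, e, f}
  B1:  IN={a, b, c, e, f}  OUT={a, b, c, e, f}
  B2:  IN={a, b, c, e, f}  OUT={a, b, c, e, f}
  B3:  IN={a, c, e, f}  OUT={b, c, e, f}
  B4:  IN={b, c, e, f}  OUT={b, c, d, e, f}
  B5:  IN={b, c, d, e, f}  OUT={b, d, f}
  B6:  IN={b, d, f}  OUT={}

Merge at B3: OUT[B3] = IN[B4] = {b, c, e, f}
Applying B3's transfer function to that OUT value gives IN[B3] (row B3 above).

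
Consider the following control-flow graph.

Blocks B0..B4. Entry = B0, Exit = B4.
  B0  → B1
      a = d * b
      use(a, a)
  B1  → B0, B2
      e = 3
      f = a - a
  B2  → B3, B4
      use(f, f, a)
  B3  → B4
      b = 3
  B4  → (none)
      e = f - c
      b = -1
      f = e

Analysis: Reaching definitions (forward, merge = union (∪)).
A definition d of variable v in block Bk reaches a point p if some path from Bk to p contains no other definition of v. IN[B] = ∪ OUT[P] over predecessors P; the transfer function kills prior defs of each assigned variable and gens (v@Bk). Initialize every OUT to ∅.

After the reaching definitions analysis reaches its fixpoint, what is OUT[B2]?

Answer: {a@B0, e@B1, f@B1}

Derivation:
Per-block solution:
  B0:   IN={a@B0, e@B1, f@B1}   OUT={a@B0, e@B1, f@B1}
  B1:   IN={a@B0, e@B1, f@B1}   OUT={a@B0, e@B1, f@B1}
  B2:   IN={a@B0, e@B1, f@B1}   OUT={a@B0, e@B1, f@B1}
  B3:   IN={a@B0, e@B1, f@B1}   OUT={a@B0, b@B3, e@B1, f@B1}
  B4:   IN={a@B0, b@B3, e@B1, f@B1}   OUT={a@B0, b@B4, e@B4, f@B4}

Merge at B2: IN[B2] = OUT[B1] = {a@B0, e@B1, f@B1}
Applying B2's transfer function to that IN value gives OUT[B2] (row B2 above).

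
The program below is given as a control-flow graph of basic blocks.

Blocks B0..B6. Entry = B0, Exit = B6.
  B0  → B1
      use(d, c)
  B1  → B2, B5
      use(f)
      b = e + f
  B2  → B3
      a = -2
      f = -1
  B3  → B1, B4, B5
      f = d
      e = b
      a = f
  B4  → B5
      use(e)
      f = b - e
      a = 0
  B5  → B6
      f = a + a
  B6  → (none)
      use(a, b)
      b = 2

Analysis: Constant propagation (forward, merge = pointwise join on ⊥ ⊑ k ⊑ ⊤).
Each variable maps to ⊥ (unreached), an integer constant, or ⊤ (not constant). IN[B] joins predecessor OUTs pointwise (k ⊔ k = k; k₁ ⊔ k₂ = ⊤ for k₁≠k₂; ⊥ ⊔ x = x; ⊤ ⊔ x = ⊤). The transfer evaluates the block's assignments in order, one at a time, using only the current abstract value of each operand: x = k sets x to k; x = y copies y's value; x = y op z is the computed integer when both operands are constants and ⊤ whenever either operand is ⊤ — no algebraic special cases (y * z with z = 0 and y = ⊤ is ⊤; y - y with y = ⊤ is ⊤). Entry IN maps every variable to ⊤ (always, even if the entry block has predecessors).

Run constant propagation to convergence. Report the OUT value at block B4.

Answer: {a: 0, b: ⊤, c: ⊤, d: ⊤, e: ⊤, f: ⊤}

Working:
Fixpoint table:
  B0:  IN=(all ⊤)  OUT=(all ⊤)
  B1:  IN=(all ⊤)  OUT=(all ⊤)
  B2:  IN=(all ⊤)  OUT={a:-2, f:-1; rest ⊤}
  B3:  IN={a:-2, f:-1; rest ⊤}  OUT=(all ⊤)
  B4:  IN=(all ⊤)  OUT={a:0; rest ⊤}
  B5:  IN=(all ⊤)  OUT=(all ⊤)
  B6:  IN=(all ⊤)  OUT={b:2; rest ⊤}

Merge at B4: IN[B4] = OUT[B3] = {a: ⊤, b: ⊤, c: ⊤, d: ⊤, e: ⊤, f: ⊤}
Applying B4's transfer function to that IN value gives OUT[B4] (row B4 above).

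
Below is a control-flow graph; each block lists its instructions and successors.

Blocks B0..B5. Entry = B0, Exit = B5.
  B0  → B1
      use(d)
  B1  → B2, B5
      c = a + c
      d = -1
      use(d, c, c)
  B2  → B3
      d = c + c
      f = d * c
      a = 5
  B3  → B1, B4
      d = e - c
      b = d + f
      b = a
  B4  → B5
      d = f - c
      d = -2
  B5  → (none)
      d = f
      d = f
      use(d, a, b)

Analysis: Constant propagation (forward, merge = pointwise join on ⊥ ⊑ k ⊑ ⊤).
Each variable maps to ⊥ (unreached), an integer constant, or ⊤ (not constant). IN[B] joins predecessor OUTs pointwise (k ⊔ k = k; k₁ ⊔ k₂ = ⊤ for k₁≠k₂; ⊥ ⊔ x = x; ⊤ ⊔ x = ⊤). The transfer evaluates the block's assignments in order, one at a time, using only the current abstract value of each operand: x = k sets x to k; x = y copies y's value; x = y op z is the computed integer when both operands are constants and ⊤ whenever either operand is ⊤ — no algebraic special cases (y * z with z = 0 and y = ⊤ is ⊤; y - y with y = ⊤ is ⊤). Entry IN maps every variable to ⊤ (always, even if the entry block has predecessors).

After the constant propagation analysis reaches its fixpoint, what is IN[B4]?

Per-block solution:
  B0:   IN=(all ⊤)   OUT=(all ⊤)
  B1:   IN=(all ⊤)   OUT={d:-1; rest ⊤}
  B2:   IN={d:-1; rest ⊤}   OUT={a:5; rest ⊤}
  B3:   IN={a:5; rest ⊤}   OUT={a:5, b:5; rest ⊤}
  B4:   IN={a:5, b:5; rest ⊤}   OUT={a:5, b:5, d:-2; rest ⊤}
  B5:   IN=(all ⊤)   OUT=(all ⊤)

Merge at B4: IN[B4] = OUT[B3] = {a: 5, b: 5, c: ⊤, d: ⊤, e: ⊤, f: ⊤}

Answer: {a: 5, b: 5, c: ⊤, d: ⊤, e: ⊤, f: ⊤}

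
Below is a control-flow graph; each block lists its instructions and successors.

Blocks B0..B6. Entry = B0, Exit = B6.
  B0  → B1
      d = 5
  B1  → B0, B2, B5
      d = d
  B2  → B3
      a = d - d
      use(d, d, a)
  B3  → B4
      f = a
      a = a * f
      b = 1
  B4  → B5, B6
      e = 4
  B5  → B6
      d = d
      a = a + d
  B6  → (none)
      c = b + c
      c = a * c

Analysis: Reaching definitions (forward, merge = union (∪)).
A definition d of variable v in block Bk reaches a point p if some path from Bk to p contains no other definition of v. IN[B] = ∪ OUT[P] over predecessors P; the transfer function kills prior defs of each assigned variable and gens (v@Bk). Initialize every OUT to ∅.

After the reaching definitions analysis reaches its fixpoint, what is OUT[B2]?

Answer: {a@B2, d@B1}

Trace:
Per-block solution:
  B0:   IN={d@B1}   OUT={d@B0}
  B1:   IN={d@B0}   OUT={d@B1}
  B2:   IN={d@B1}   OUT={a@B2, d@B1}
  B3:   IN={a@B2, d@B1}   OUT={a@B3, b@B3, d@B1, f@B3}
  B4:   IN={a@B3, b@B3, d@B1, f@B3}   OUT={a@B3, b@B3, d@B1, e@B4, f@B3}
  B5:   IN={a@B3, b@B3, d@B1, e@B4, f@B3}   OUT={a@B5, b@B3, d@B5, e@B4, f@B3}
  B6:   IN={a@B3, a@B5, b@B3, d@B1, d@B5, e@B4, f@B3}   OUT={a@B3, a@B5, b@B3, c@B6, d@B1, d@B5, e@B4, f@B3}

Merge at B2: IN[B2] = OUT[B1] = {d@B1}
Applying B2's transfer function to that IN value gives OUT[B2] (row B2 above).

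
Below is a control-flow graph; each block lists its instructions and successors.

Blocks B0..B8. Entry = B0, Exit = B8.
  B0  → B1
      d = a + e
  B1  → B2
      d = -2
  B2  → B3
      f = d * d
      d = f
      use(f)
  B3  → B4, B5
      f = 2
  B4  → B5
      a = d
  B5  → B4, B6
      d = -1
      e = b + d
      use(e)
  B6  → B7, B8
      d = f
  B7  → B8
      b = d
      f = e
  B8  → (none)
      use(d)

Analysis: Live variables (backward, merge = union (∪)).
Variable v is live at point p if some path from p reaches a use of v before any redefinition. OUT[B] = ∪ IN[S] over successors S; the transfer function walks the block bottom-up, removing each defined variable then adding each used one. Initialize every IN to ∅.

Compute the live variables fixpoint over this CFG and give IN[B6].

Answer: {e, f}

Trace:
Per-block solution:
  B0:  IN={a, b, e}  OUT={b}
  B1:  IN={b}  OUT={b, d}
  B2:  IN={b, d}  OUT={b, d}
  B3:  IN={b, d}  OUT={b, d, f}
  B4:  IN={b, d, f}  OUT={b, f}
  B5:  IN={b, f}  OUT={b, d, e, f}
  B6:  IN={e, f}  OUT={d, e}
  B7:  IN={d, e}  OUT={d}
  B8:  IN={d}  OUT={}

Merge at B6: OUT[B6] = IN[B7] ⊔ IN[B8] = {d, e}
Applying B6's transfer function to that OUT value gives IN[B6] (row B6 above).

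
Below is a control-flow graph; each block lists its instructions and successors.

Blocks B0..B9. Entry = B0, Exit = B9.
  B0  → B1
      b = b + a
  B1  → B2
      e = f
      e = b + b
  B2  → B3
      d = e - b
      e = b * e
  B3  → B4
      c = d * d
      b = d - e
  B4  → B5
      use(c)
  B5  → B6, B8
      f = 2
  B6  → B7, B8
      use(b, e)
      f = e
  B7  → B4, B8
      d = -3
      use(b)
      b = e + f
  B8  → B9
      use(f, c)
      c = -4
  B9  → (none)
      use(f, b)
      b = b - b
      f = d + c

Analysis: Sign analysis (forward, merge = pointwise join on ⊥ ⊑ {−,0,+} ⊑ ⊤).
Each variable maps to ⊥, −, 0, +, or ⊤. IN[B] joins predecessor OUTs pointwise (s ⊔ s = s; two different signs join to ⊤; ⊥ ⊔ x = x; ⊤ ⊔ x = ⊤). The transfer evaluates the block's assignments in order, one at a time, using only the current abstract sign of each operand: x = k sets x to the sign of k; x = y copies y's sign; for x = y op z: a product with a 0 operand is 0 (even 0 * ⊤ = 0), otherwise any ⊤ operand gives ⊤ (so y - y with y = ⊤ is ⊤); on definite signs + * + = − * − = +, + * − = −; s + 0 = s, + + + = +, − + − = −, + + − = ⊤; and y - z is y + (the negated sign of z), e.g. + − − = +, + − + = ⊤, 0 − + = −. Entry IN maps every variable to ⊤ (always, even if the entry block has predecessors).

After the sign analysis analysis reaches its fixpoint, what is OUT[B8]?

Per-block solution:
  B0:   IN=(all ⊤)   OUT=(all ⊤)
  B1:   IN=(all ⊤)   OUT=(all ⊤)
  B2:   IN=(all ⊤)   OUT=(all ⊤)
  B3:   IN=(all ⊤)   OUT=(all ⊤)
  B4:   IN=(all ⊤)   OUT=(all ⊤)
  B5:   IN=(all ⊤)   OUT={f:+; rest ⊤}
  B6:   IN={f:+; rest ⊤}   OUT=(all ⊤)
  B7:   IN=(all ⊤)   OUT={d:-; rest ⊤}
  B8:   IN=(all ⊤)   OUT={c:-; rest ⊤}
  B9:   IN={c:-; rest ⊤}   OUT={c:-; rest ⊤}

Merge at B8: IN[B8] = OUT[B5] ⊔ OUT[B6] ⊔ OUT[B7] = {a: ⊤, b: ⊤, c: ⊤, d: ⊤, e: ⊤, f: ⊤}
Applying B8's transfer function to that IN value gives OUT[B8] (row B8 above).

Answer: {a: ⊤, b: ⊤, c: -, d: ⊤, e: ⊤, f: ⊤}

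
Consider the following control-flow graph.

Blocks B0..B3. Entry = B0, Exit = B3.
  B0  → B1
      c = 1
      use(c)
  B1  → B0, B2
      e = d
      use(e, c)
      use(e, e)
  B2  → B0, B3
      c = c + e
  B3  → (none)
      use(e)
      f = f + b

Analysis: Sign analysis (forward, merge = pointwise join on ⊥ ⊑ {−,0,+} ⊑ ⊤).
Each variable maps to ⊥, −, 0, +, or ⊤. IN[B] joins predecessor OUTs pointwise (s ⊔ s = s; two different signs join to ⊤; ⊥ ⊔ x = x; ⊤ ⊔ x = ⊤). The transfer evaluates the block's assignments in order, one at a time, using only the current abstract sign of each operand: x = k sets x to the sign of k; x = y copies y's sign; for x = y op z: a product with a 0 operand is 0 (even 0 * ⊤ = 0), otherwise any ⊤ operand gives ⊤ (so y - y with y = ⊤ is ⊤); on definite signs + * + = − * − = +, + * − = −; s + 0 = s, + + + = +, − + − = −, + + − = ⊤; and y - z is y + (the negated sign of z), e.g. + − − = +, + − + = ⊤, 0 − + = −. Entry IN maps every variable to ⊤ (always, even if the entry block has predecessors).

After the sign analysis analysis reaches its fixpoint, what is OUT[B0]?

Answer: {a: ⊤, b: ⊤, c: +, d: ⊤, e: ⊤, f: ⊤}

Working:
Converged values:
  B0:  IN=(all ⊤)  OUT={c:+; rest ⊤}
  B1:  IN={c:+; rest ⊤}  OUT={c:+; rest ⊤}
  B2:  IN={c:+; rest ⊤}  OUT=(all ⊤)
  B3:  IN=(all ⊤)  OUT=(all ⊤)

Merge at B0 (entry node, so the boundary value (all ⊤) is joined with the incoming edge(s)): IN[B0] = (all ⊤) ⊔ OUT[B1] ⊔ OUT[B2] = {a: ⊤, b: ⊤, c: ⊤, d: ⊤, e: ⊤, f: ⊤}
Applying B0's transfer function to that IN value gives OUT[B0] (row B0 above).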